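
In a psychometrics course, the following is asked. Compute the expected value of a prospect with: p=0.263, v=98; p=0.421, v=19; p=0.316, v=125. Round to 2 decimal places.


EU = sum(p_i * v_i)
0.263 * 98 = 25.774
0.421 * 19 = 7.999
0.316 * 125 = 39.5
EU = 25.774 + 7.999 + 39.5
= 73.27


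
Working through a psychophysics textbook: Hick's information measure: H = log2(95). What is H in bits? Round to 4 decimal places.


H = log2(n)
H = log2(95)
= 6.5699


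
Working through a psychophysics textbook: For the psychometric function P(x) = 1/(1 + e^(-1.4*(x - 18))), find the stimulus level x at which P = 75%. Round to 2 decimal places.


At P = 0.75: 0.75 = 1/(1 + e^(-k*(x-x0)))
Solving: e^(-k*(x-x0)) = 1/3
x = x0 + ln(3)/k
ln(3) = 1.0986
x = 18 + 1.0986/1.4
= 18 + 0.7847
= 18.78


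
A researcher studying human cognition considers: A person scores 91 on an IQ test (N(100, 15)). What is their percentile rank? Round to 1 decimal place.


z = (IQ - mean) / SD
z = (91 - 100) / 15 = -0.6
Percentile = Phi(-0.6) * 100
Phi(-0.6) = 0.274253
= 27.4


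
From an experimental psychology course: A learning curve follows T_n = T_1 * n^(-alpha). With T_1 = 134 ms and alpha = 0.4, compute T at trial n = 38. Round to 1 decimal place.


T_n = 134 * 38^(-0.4)
38^(-0.4) = 0.233392
T_n = 134 * 0.233392
= 31.3 ms


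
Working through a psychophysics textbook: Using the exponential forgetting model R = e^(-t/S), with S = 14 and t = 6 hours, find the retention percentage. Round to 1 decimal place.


R = e^(-t/S)
-t/S = -6/14 = -0.428571
R = e^(-0.428571) = 0.651439
Percentage = 0.651439 * 100
= 65.1


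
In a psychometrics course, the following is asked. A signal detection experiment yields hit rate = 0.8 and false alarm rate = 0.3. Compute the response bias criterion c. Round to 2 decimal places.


c = -0.5 * (z(HR) + z(FAR))
z(0.8) = 0.8416
z(0.3) = -0.5244
c = -0.5 * (0.8416 + -0.5244)
= -0.5 * 0.3172
= -0.16


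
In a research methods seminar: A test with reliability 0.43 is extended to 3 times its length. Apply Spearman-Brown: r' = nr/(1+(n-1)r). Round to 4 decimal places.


r_new = n*r / (1 + (n-1)*r)
Numerator = 3 * 0.43 = 1.29
Denominator = 1 + 2 * 0.43 = 1.86
r_new = 1.29 / 1.86
= 0.6935


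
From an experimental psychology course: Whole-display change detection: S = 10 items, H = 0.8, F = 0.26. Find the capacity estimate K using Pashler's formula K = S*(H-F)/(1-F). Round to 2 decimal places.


K = S * (H - F) / (1 - F)
H - F = 0.54
1 - F = 0.74
K = 10 * 0.54 / 0.74
= 7.30


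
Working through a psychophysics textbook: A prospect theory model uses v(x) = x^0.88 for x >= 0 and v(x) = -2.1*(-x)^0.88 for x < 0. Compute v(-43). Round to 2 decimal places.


Since x = -43 < 0, use v(x) = -lambda*(-x)^alpha
(-x) = 43
43^0.88 = 27.3812
v(-43) = -2.1 * 27.3812
= -57.50


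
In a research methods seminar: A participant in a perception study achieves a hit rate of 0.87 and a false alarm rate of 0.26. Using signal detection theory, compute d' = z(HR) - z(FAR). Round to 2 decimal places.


d' = z(HR) - z(FAR)
z(0.87) = 1.1264
z(0.26) = -0.6433
d' = 1.1264 - -0.6433
= 1.77


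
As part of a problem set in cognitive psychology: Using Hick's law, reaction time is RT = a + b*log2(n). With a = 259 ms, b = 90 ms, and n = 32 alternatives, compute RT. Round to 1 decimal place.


RT = 259 + 90 * log2(32)
log2(32) = 5.0
RT = 259 + 90 * 5.0
= 259 + 450.0
= 709.0 ms


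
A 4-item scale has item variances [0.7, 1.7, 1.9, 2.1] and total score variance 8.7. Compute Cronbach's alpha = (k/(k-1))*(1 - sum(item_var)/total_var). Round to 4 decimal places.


alpha = (k/(k-1)) * (1 - sum(s_i^2)/s_total^2)
sum(item variances) = 6.4
k/(k-1) = 4/3 = 1.333333
1 - 6.4/8.7 = 1 - 0.735632 = 0.264368
alpha = 1.333333 * 0.264368
= 0.3525


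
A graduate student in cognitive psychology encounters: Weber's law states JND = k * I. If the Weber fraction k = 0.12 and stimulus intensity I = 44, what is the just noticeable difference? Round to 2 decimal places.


JND = k * I
JND = 0.12 * 44
= 5.28


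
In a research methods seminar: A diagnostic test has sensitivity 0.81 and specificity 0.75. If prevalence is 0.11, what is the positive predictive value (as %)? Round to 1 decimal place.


PPV = (sens * prev) / (sens * prev + (1-spec) * (1-prev))
Numerator = 0.81 * 0.11 = 0.0891
P(positive and no disease) = (1 - spec) * (1 - prev) = (1 - 0.75) * (1 - 0.11) = 0.2225
Denominator = 0.0891 + 0.2225 = 0.3116
PPV = 0.0891 / 0.3116 = 0.285944
As percentage = 28.6


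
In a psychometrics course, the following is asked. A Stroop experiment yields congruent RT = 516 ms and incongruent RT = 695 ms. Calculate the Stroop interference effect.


Stroop effect = RT(incongruent) - RT(congruent)
= 695 - 516
= 179 ms


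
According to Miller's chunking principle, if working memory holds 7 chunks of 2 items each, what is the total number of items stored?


Total items = chunks * items_per_chunk
= 7 * 2
= 14


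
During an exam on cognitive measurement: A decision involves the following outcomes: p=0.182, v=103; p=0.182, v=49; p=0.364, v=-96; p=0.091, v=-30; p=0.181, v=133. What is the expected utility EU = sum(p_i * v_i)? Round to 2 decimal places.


EU = sum(p_i * v_i)
0.182 * 103 = 18.746
0.182 * 49 = 8.918
0.364 * -96 = -34.944
0.091 * -30 = -2.73
0.181 * 133 = 24.073
EU = 18.746 + 8.918 + -34.944 + -2.73 + 24.073
= 14.06


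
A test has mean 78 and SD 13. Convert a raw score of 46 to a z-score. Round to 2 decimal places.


z = (X - mu) / sigma
= (46 - 78) / 13
= -32 / 13
= -2.46


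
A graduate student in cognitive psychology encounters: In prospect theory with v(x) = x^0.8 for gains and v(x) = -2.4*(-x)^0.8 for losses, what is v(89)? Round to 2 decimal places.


Since x = 89 >= 0, use v(x) = x^0.8
89^0.8 = 36.267
v(89) = 36.27


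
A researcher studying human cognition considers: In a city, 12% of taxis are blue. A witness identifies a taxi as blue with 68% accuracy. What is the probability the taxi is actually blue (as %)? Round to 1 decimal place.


P(blue | says blue) = P(says blue | blue)*P(blue) / [P(says blue | blue)*P(blue) + P(says blue | not blue)*P(not blue)]
Numerator = 0.68 * 0.12 = 0.0816
False identification = 0.32 * 0.88 = 0.2816
P = 0.0816 / (0.0816 + 0.2816)
= 0.0816 / 0.3632
As percentage = 22.5


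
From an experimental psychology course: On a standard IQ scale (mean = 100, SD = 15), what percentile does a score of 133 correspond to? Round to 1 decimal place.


z = (IQ - mean) / SD
z = (133 - 100) / 15 = 2.2
Percentile = Phi(2.2) * 100
Phi(2.2) = 0.986097
= 98.6


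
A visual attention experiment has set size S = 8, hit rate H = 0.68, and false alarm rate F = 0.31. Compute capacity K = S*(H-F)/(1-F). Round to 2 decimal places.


K = S * (H - F) / (1 - F)
H - F = 0.37
1 - F = 0.69
K = 8 * 0.37 / 0.69
= 4.29


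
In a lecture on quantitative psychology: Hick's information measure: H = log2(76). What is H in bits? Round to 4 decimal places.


H = log2(n)
H = log2(76)
= 6.2479


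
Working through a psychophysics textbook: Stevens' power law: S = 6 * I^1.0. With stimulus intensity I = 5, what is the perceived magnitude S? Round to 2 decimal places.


S = 6 * 5^1.0
5^1.0 = 5.0
S = 6 * 5.0
= 30.00


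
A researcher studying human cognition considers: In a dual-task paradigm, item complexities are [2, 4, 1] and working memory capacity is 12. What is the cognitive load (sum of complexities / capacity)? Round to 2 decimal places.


Total complexity = 2 + 4 + 1 = 7
Load = total / capacity = 7 / 12
= 0.58


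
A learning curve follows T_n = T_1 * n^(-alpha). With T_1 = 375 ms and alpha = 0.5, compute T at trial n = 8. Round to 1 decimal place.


T_n = 375 * 8^(-0.5)
8^(-0.5) = 0.353553
T_n = 375 * 0.353553
= 132.6 ms


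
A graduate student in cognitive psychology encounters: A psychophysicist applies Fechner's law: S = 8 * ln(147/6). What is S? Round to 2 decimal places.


S = 8 * ln(147/6)
I/I0 = 24.5
ln(24.5) = 3.1987
S = 8 * 3.1987
= 25.59


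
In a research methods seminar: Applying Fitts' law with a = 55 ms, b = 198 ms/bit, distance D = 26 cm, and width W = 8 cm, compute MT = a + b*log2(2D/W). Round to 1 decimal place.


MT = 55 + 198 * log2(2*26/8)
2D/W = 6.5
log2(6.5) = 2.7004
MT = 55 + 198 * 2.7004
= 589.7 ms


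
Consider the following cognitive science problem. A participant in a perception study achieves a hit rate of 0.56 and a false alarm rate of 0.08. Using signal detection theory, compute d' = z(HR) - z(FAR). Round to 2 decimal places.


d' = z(HR) - z(FAR)
z(0.56) = 0.151
z(0.08) = -1.4051
d' = 0.151 - -1.4051
= 1.56


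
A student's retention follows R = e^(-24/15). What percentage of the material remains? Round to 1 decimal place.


R = e^(-t/S)
-t/S = -24/15 = -1.6
R = e^(-1.6) = 0.201897
Percentage = 0.201897 * 100
= 20.2


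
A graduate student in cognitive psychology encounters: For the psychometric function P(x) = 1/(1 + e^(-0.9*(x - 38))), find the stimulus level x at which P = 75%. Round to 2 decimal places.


At P = 0.75: 0.75 = 1/(1 + e^(-k*(x-x0)))
Solving: e^(-k*(x-x0)) = 1/3
x = x0 + ln(3)/k
ln(3) = 1.0986
x = 38 + 1.0986/0.9
= 38 + 1.2207
= 39.22


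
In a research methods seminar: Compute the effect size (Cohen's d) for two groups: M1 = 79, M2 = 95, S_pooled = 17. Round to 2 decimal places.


Cohen's d = (M1 - M2) / S_pooled
= (79 - 95) / 17
= -16 / 17
= -0.94


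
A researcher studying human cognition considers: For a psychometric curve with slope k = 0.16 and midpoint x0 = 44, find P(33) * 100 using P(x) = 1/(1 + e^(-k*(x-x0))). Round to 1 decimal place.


P(x) = 1/(1 + e^(-0.16*(33 - 44)))
Exponent = -0.16 * -11 = 1.76
e^(1.76) = 5.812437
P = 1/(1 + 5.812437) = 0.14679
Percentage = 14.7


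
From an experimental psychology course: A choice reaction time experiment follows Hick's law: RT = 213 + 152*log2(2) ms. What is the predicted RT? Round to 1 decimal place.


RT = 213 + 152 * log2(2)
log2(2) = 1.0
RT = 213 + 152 * 1.0
= 213 + 152.0
= 365.0 ms


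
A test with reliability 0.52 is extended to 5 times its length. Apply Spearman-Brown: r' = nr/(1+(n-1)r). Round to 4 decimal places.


r_new = n*r / (1 + (n-1)*r)
Numerator = 5 * 0.52 = 2.6
Denominator = 1 + 4 * 0.52 = 3.08
r_new = 2.6 / 3.08
= 0.8442


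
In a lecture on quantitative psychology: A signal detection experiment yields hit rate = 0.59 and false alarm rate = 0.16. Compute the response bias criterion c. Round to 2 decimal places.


c = -0.5 * (z(HR) + z(FAR))
z(0.59) = 0.2275
z(0.16) = -0.9945
c = -0.5 * (0.2275 + -0.9945)
= -0.5 * -0.767
= 0.38


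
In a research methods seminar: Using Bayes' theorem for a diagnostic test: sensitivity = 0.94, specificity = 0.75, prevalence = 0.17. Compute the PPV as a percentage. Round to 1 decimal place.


PPV = (sens * prev) / (sens * prev + (1-spec) * (1-prev))
Numerator = 0.94 * 0.17 = 0.1598
P(positive and no disease) = (1 - spec) * (1 - prev) = (1 - 0.75) * (1 - 0.17) = 0.2075
Denominator = 0.1598 + 0.2075 = 0.3673
PPV = 0.1598 / 0.3673 = 0.435067
As percentage = 43.5


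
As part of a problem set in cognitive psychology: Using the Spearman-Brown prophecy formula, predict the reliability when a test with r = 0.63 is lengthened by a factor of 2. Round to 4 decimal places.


r_new = n*r / (1 + (n-1)*r)
Numerator = 2 * 0.63 = 1.26
Denominator = 1 + 1 * 0.63 = 1.63
r_new = 1.26 / 1.63
= 0.7730


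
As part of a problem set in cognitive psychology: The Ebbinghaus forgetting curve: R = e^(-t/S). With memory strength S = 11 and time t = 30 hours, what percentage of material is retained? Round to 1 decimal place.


R = e^(-t/S)
-t/S = -30/11 = -2.727273
R = e^(-2.727273) = 0.065397
Percentage = 0.065397 * 100
= 6.5


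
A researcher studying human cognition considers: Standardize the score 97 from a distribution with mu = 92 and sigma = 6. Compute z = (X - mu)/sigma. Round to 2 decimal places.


z = (X - mu) / sigma
= (97 - 92) / 6
= 5 / 6
= 0.83


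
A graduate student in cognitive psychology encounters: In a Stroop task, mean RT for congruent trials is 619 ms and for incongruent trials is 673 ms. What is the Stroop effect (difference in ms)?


Stroop effect = RT(incongruent) - RT(congruent)
= 673 - 619
= 54 ms


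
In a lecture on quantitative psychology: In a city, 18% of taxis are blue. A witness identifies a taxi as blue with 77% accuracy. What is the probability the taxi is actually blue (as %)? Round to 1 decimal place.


P(blue | says blue) = P(says blue | blue)*P(blue) / [P(says blue | blue)*P(blue) + P(says blue | not blue)*P(not blue)]
Numerator = 0.77 * 0.18 = 0.1386
False identification = 0.23 * 0.82 = 0.1886
P = 0.1386 / (0.1386 + 0.1886)
= 0.1386 / 0.3272
As percentage = 42.4


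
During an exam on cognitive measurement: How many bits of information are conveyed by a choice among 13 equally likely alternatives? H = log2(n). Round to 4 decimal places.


H = log2(n)
H = log2(13)
= 3.7004


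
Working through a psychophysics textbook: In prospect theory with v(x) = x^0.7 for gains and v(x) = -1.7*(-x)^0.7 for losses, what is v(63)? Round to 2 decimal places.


Since x = 63 >= 0, use v(x) = x^0.7
63^0.7 = 18.1777
v(63) = 18.18


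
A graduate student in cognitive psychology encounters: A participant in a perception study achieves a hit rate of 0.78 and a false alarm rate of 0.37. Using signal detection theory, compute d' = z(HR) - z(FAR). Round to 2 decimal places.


d' = z(HR) - z(FAR)
z(0.78) = 0.7722
z(0.37) = -0.3319
d' = 0.7722 - -0.3319
= 1.10


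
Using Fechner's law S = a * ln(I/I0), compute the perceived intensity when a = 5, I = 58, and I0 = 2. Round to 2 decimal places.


S = 5 * ln(58/2)
I/I0 = 29.0
ln(29.0) = 3.3673
S = 5 * 3.3673
= 16.84


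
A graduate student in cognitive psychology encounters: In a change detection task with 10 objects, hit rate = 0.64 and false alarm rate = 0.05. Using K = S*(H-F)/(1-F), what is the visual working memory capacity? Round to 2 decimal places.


K = S * (H - F) / (1 - F)
H - F = 0.59
1 - F = 0.95
K = 10 * 0.59 / 0.95
= 6.21


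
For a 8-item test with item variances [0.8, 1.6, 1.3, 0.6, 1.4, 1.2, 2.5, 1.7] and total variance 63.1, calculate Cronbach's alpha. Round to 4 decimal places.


alpha = (k/(k-1)) * (1 - sum(s_i^2)/s_total^2)
sum(item variances) = 11.1
k/(k-1) = 8/7 = 1.142857
1 - 11.1/63.1 = 1 - 0.175911 = 0.824089
alpha = 1.142857 * 0.824089
= 0.9418


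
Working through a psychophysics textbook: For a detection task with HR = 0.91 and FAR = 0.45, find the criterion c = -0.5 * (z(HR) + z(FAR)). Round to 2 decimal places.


c = -0.5 * (z(HR) + z(FAR))
z(0.91) = 1.3408
z(0.45) = -0.1257
c = -0.5 * (1.3408 + -0.1257)
= -0.5 * 1.2151
= -0.61


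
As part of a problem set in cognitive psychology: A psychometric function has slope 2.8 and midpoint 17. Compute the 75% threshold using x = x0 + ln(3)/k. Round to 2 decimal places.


At P = 0.75: 0.75 = 1/(1 + e^(-k*(x-x0)))
Solving: e^(-k*(x-x0)) = 1/3
x = x0 + ln(3)/k
ln(3) = 1.0986
x = 17 + 1.0986/2.8
= 17 + 0.3924
= 17.39


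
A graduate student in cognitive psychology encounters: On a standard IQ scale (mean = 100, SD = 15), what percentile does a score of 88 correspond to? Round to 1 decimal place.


z = (IQ - mean) / SD
z = (88 - 100) / 15 = -0.8
Percentile = Phi(-0.8) * 100
Phi(-0.8) = 0.211855
= 21.2


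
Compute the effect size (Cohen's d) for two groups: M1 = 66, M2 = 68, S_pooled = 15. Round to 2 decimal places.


Cohen's d = (M1 - M2) / S_pooled
= (66 - 68) / 15
= -2 / 15
= -0.13


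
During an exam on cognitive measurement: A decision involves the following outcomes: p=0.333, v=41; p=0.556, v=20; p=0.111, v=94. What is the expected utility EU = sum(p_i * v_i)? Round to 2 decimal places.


EU = sum(p_i * v_i)
0.333 * 41 = 13.653
0.556 * 20 = 11.12
0.111 * 94 = 10.434
EU = 13.653 + 11.12 + 10.434
= 35.21


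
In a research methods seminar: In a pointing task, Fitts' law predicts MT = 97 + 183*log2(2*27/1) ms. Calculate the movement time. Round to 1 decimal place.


MT = 97 + 183 * log2(2*27/1)
2D/W = 54.0
log2(54.0) = 5.7549
MT = 97 + 183 * 5.7549
= 1150.1 ms


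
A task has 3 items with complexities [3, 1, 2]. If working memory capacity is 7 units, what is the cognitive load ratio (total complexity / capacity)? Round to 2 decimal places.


Total complexity = 3 + 1 + 2 = 6
Load = total / capacity = 6 / 7
= 0.86


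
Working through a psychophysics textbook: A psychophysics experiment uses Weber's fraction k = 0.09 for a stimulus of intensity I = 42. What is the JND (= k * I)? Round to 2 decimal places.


JND = k * I
JND = 0.09 * 42
= 3.78


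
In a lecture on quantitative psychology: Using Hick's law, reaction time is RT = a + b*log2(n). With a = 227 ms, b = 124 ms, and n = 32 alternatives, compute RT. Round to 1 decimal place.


RT = 227 + 124 * log2(32)
log2(32) = 5.0
RT = 227 + 124 * 5.0
= 227 + 620.0
= 847.0 ms


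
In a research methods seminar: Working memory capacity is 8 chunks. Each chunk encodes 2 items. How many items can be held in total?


Total items = chunks * items_per_chunk
= 8 * 2
= 16


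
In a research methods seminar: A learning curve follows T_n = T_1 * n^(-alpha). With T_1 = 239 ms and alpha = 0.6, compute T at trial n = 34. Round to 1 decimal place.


T_n = 239 * 34^(-0.6)
34^(-0.6) = 0.120535
T_n = 239 * 0.120535
= 28.8 ms


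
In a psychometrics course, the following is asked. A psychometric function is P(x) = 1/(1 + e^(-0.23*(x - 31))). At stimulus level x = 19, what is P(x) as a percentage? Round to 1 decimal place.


P(x) = 1/(1 + e^(-0.23*(19 - 31)))
Exponent = -0.23 * -12 = 2.76
e^(2.76) = 15.799843
P = 1/(1 + 15.799843) = 0.059524
Percentage = 6.0


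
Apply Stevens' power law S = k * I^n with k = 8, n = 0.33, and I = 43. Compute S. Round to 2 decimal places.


S = 8 * 43^0.33
43^0.33 = 3.4597
S = 8 * 3.4597
= 27.68


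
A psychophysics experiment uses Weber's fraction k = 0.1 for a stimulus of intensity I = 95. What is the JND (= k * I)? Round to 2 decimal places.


JND = k * I
JND = 0.1 * 95
= 9.50


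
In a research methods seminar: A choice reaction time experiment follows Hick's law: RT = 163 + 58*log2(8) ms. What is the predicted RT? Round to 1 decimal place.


RT = 163 + 58 * log2(8)
log2(8) = 3.0
RT = 163 + 58 * 3.0
= 163 + 174.0
= 337.0 ms


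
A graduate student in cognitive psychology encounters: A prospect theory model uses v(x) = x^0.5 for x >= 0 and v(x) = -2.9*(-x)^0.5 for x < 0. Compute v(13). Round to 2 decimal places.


Since x = 13 >= 0, use v(x) = x^0.5
13^0.5 = 3.6056
v(13) = 3.61


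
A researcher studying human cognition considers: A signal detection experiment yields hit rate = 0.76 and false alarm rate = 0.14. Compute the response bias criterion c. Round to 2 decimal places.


c = -0.5 * (z(HR) + z(FAR))
z(0.76) = 0.7063
z(0.14) = -1.0803
c = -0.5 * (0.7063 + -1.0803)
= -0.5 * -0.374
= 0.19


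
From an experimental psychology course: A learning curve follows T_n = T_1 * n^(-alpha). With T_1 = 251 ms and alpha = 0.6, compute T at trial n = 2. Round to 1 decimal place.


T_n = 251 * 2^(-0.6)
2^(-0.6) = 0.659754
T_n = 251 * 0.659754
= 165.6 ms


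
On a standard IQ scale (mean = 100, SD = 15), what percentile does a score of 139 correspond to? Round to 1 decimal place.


z = (IQ - mean) / SD
z = (139 - 100) / 15 = 2.6
Percentile = Phi(2.6) * 100
Phi(2.6) = 0.995339
= 99.5


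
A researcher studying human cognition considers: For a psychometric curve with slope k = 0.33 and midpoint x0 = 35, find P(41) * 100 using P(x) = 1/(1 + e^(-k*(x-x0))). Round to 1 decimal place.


P(x) = 1/(1 + e^(-0.33*(41 - 35)))
Exponent = -0.33 * 6 = -1.98
e^(-1.98) = 0.138069
P = 1/(1 + 0.138069) = 0.878681
Percentage = 87.9


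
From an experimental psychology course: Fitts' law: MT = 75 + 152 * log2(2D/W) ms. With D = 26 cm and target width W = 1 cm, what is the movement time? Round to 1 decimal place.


MT = 75 + 152 * log2(2*26/1)
2D/W = 52.0
log2(52.0) = 5.7004
MT = 75 + 152 * 5.7004
= 941.5 ms


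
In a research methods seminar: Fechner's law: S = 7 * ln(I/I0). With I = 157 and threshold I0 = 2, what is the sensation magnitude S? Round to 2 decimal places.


S = 7 * ln(157/2)
I/I0 = 78.5
ln(78.5) = 4.3631
S = 7 * 4.3631
= 30.54


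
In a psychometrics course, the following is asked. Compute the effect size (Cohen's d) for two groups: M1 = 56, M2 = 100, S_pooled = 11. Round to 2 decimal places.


Cohen's d = (M1 - M2) / S_pooled
= (56 - 100) / 11
= -44 / 11
= -4.00


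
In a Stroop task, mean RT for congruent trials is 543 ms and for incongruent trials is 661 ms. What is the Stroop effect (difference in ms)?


Stroop effect = RT(incongruent) - RT(congruent)
= 661 - 543
= 118 ms


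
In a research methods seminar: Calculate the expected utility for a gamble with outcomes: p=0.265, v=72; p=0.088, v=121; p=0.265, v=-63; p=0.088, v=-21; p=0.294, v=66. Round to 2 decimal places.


EU = sum(p_i * v_i)
0.265 * 72 = 19.08
0.088 * 121 = 10.648
0.265 * -63 = -16.695
0.088 * -21 = -1.848
0.294 * 66 = 19.404
EU = 19.08 + 10.648 + -16.695 + -1.848 + 19.404
= 30.59


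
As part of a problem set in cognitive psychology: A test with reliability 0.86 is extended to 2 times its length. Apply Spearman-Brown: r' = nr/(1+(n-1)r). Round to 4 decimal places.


r_new = n*r / (1 + (n-1)*r)
Numerator = 2 * 0.86 = 1.72
Denominator = 1 + 1 * 0.86 = 1.86
r_new = 1.72 / 1.86
= 0.9247


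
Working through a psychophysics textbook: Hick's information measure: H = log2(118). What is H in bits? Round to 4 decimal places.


H = log2(n)
H = log2(118)
= 6.8826


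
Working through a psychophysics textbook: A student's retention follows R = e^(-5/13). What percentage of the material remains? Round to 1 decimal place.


R = e^(-t/S)
-t/S = -5/13 = -0.384615
R = e^(-0.384615) = 0.680713
Percentage = 0.680713 * 100
= 68.1


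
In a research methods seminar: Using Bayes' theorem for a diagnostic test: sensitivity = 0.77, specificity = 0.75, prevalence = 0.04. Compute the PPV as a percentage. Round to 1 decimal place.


PPV = (sens * prev) / (sens * prev + (1-spec) * (1-prev))
Numerator = 0.77 * 0.04 = 0.0308
P(positive and no disease) = (1 - spec) * (1 - prev) = (1 - 0.75) * (1 - 0.04) = 0.24
Denominator = 0.0308 + 0.24 = 0.2708
PPV = 0.0308 / 0.2708 = 0.113737
As percentage = 11.4


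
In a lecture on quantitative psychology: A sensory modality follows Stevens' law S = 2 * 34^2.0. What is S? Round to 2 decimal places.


S = 2 * 34^2.0
34^2.0 = 1156.0
S = 2 * 1156.0
= 2312.00


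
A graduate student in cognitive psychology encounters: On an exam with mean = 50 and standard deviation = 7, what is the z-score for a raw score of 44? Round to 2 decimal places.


z = (X - mu) / sigma
= (44 - 50) / 7
= -6 / 7
= -0.86


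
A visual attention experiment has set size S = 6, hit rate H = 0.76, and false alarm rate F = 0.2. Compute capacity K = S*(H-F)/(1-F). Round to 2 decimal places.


K = S * (H - F) / (1 - F)
H - F = 0.56
1 - F = 0.8
K = 6 * 0.56 / 0.8
= 4.20


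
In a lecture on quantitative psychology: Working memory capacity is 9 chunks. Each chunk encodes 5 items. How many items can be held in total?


Total items = chunks * items_per_chunk
= 9 * 5
= 45


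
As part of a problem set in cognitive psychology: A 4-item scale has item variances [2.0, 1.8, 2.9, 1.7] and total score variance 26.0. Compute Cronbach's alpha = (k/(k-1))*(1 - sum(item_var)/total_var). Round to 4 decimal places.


alpha = (k/(k-1)) * (1 - sum(s_i^2)/s_total^2)
sum(item variances) = 8.4
k/(k-1) = 4/3 = 1.333333
1 - 8.4/26.0 = 1 - 0.323077 = 0.676923
alpha = 1.333333 * 0.676923
= 0.9026


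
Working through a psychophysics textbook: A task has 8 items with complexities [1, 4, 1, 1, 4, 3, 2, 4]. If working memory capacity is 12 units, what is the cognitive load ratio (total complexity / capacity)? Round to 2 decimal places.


Total complexity = 1 + 4 + 1 + 1 + 4 + 3 + 2 + 4 = 20
Load = total / capacity = 20 / 12
= 1.67


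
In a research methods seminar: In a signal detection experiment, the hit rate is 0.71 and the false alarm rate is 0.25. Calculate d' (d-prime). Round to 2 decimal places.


d' = z(HR) - z(FAR)
z(0.71) = 0.5534
z(0.25) = -0.6745
d' = 0.5534 - -0.6745
= 1.23


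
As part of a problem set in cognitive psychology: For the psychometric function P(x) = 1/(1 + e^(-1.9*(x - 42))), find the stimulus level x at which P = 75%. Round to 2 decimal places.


At P = 0.75: 0.75 = 1/(1 + e^(-k*(x-x0)))
Solving: e^(-k*(x-x0)) = 1/3
x = x0 + ln(3)/k
ln(3) = 1.0986
x = 42 + 1.0986/1.9
= 42 + 0.5782
= 42.58


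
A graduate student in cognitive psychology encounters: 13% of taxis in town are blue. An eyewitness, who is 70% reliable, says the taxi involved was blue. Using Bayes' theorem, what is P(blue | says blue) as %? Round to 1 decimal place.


P(blue | says blue) = P(says blue | blue)*P(blue) / [P(says blue | blue)*P(blue) + P(says blue | not blue)*P(not blue)]
Numerator = 0.7 * 0.13 = 0.091
False identification = 0.3 * 0.87 = 0.261
P = 0.091 / (0.091 + 0.261)
= 0.091 / 0.352
As percentage = 25.9


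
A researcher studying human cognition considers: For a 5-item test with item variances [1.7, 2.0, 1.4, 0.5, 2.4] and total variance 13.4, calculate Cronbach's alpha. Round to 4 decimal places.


alpha = (k/(k-1)) * (1 - sum(s_i^2)/s_total^2)
sum(item variances) = 8.0
k/(k-1) = 5/4 = 1.25
1 - 8.0/13.4 = 1 - 0.597015 = 0.402985
alpha = 1.25 * 0.402985
= 0.5037


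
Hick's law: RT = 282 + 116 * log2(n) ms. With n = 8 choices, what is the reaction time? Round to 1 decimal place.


RT = 282 + 116 * log2(8)
log2(8) = 3.0
RT = 282 + 116 * 3.0
= 282 + 348.0
= 630.0 ms


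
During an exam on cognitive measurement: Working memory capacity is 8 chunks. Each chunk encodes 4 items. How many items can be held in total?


Total items = chunks * items_per_chunk
= 8 * 4
= 32


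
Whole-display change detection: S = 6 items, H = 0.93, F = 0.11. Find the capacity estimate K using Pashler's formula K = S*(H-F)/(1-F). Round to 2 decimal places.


K = S * (H - F) / (1 - F)
H - F = 0.82
1 - F = 0.89
K = 6 * 0.82 / 0.89
= 5.53


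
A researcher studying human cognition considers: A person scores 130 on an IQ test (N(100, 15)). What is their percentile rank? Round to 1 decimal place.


z = (IQ - mean) / SD
z = (130 - 100) / 15 = 2.0
Percentile = Phi(2.0) * 100
Phi(2.0) = 0.97725
= 97.7


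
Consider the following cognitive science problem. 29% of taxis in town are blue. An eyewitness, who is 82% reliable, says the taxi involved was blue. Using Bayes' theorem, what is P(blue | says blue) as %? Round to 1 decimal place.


P(blue | says blue) = P(says blue | blue)*P(blue) / [P(says blue | blue)*P(blue) + P(says blue | not blue)*P(not blue)]
Numerator = 0.82 * 0.29 = 0.2378
False identification = 0.18 * 0.71 = 0.1278
P = 0.2378 / (0.2378 + 0.1278)
= 0.2378 / 0.3656
As percentage = 65.0


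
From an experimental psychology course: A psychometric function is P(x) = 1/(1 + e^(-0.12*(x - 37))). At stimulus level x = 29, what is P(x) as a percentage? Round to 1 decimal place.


P(x) = 1/(1 + e^(-0.12*(29 - 37)))
Exponent = -0.12 * -8 = 0.96
e^(0.96) = 2.611696
P = 1/(1 + 2.611696) = 0.276878
Percentage = 27.7


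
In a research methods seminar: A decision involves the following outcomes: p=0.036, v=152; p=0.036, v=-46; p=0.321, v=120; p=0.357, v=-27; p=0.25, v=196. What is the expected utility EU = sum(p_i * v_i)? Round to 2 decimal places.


EU = sum(p_i * v_i)
0.036 * 152 = 5.472
0.036 * -46 = -1.656
0.321 * 120 = 38.52
0.357 * -27 = -9.639
0.25 * 196 = 49.0
EU = 5.472 + -1.656 + 38.52 + -9.639 + 49.0
= 81.70


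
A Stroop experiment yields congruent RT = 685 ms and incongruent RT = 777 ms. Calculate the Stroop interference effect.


Stroop effect = RT(incongruent) - RT(congruent)
= 777 - 685
= 92 ms


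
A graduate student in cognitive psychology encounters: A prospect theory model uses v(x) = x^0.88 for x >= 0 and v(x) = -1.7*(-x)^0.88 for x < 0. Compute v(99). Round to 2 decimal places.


Since x = 99 >= 0, use v(x) = x^0.88
99^0.88 = 57.0373
v(99) = 57.04


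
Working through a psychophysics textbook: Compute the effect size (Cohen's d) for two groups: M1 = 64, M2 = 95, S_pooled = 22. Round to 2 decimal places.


Cohen's d = (M1 - M2) / S_pooled
= (64 - 95) / 22
= -31 / 22
= -1.41


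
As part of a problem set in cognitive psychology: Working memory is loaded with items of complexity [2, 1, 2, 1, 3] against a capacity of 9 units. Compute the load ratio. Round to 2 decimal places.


Total complexity = 2 + 1 + 2 + 1 + 3 = 9
Load = total / capacity = 9 / 9
= 1.00


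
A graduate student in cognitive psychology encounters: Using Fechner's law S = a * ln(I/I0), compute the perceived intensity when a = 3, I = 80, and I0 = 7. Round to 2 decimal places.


S = 3 * ln(80/7)
I/I0 = 11.428571
ln(11.428571) = 2.4361
S = 3 * 2.4361
= 7.31


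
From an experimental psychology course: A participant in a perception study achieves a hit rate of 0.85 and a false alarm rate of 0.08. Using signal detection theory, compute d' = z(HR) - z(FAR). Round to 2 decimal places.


d' = z(HR) - z(FAR)
z(0.85) = 1.0364
z(0.08) = -1.4051
d' = 1.0364 - -1.4051
= 2.44


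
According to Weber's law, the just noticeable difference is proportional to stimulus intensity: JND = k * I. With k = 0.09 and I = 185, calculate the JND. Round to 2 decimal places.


JND = k * I
JND = 0.09 * 185
= 16.65


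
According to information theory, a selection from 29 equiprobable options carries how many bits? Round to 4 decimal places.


H = log2(n)
H = log2(29)
= 4.8580


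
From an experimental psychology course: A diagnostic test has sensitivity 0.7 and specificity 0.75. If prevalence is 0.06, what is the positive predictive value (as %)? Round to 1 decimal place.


PPV = (sens * prev) / (sens * prev + (1-spec) * (1-prev))
Numerator = 0.7 * 0.06 = 0.042
P(positive and no disease) = (1 - spec) * (1 - prev) = (1 - 0.75) * (1 - 0.06) = 0.235
Denominator = 0.042 + 0.235 = 0.277
PPV = 0.042 / 0.277 = 0.151625
As percentage = 15.2


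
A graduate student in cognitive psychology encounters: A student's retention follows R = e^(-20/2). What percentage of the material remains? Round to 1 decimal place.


R = e^(-t/S)
-t/S = -20/2 = -10.0
R = e^(-10.0) = 4.5e-05
Percentage = 4.5e-05 * 100
= 0.0


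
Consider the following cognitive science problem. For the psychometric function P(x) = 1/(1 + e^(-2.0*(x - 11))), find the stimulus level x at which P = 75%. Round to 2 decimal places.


At P = 0.75: 0.75 = 1/(1 + e^(-k*(x-x0)))
Solving: e^(-k*(x-x0)) = 1/3
x = x0 + ln(3)/k
ln(3) = 1.0986
x = 11 + 1.0986/2.0
= 11 + 0.5493
= 11.55


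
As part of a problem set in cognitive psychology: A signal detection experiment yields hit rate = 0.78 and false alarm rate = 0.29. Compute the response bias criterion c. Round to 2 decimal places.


c = -0.5 * (z(HR) + z(FAR))
z(0.78) = 0.7722
z(0.29) = -0.5534
c = -0.5 * (0.7722 + -0.5534)
= -0.5 * 0.2188
= -0.11


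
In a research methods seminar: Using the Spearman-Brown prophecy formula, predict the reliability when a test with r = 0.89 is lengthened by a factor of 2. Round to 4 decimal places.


r_new = n*r / (1 + (n-1)*r)
Numerator = 2 * 0.89 = 1.78
Denominator = 1 + 1 * 0.89 = 1.89
r_new = 1.78 / 1.89
= 0.9418


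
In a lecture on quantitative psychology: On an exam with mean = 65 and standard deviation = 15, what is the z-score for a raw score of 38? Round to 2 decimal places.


z = (X - mu) / sigma
= (38 - 65) / 15
= -27 / 15
= -1.80


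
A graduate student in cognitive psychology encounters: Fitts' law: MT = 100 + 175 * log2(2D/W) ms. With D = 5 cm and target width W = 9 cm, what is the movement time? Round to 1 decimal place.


MT = 100 + 175 * log2(2*5/9)
2D/W = 1.111111
log2(1.111111) = 0.152
MT = 100 + 175 * 0.152
= 126.6 ms


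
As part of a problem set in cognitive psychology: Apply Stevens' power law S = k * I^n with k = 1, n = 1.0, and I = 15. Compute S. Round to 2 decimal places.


S = 1 * 15^1.0
15^1.0 = 15.0
S = 1 * 15.0
= 15.00


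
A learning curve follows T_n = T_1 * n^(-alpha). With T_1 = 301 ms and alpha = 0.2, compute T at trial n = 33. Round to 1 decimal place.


T_n = 301 * 33^(-0.2)
33^(-0.2) = 0.496932
T_n = 301 * 0.496932
= 149.6 ms


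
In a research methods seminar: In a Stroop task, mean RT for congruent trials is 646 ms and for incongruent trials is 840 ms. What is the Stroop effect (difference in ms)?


Stroop effect = RT(incongruent) - RT(congruent)
= 840 - 646
= 194 ms


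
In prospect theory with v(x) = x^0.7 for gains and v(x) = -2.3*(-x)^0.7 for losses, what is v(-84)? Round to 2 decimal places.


Since x = -84 < 0, use v(x) = -lambda*(-x)^alpha
(-x) = 84
84^0.7 = 22.2329
v(-84) = -2.3 * 22.2329
= -51.14


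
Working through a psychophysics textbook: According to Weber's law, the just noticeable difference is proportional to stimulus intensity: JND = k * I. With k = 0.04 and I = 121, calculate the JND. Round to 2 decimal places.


JND = k * I
JND = 0.04 * 121
= 4.84


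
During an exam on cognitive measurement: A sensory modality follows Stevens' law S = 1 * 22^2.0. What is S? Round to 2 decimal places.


S = 1 * 22^2.0
22^2.0 = 484.0
S = 1 * 484.0
= 484.00


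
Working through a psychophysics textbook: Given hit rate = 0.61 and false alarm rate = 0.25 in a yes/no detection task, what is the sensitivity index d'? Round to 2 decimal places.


d' = z(HR) - z(FAR)
z(0.61) = 0.2793
z(0.25) = -0.6745
d' = 0.2793 - -0.6745
= 0.95


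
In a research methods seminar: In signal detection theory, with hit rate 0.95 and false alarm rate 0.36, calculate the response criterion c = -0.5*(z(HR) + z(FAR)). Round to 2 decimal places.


c = -0.5 * (z(HR) + z(FAR))
z(0.95) = 1.6449
z(0.36) = -0.3585
c = -0.5 * (1.6449 + -0.3585)
= -0.5 * 1.2864
= -0.64


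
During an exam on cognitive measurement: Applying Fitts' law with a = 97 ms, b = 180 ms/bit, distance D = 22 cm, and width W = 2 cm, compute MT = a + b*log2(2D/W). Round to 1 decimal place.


MT = 97 + 180 * log2(2*22/2)
2D/W = 22.0
log2(22.0) = 4.4594
MT = 97 + 180 * 4.4594
= 899.7 ms


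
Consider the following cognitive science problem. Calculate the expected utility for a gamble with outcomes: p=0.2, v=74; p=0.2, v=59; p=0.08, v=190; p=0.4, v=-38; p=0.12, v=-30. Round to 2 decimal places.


EU = sum(p_i * v_i)
0.2 * 74 = 14.8
0.2 * 59 = 11.8
0.08 * 190 = 15.2
0.4 * -38 = -15.2
0.12 * -30 = -3.6
EU = 14.8 + 11.8 + 15.2 + -15.2 + -3.6
= 23.00


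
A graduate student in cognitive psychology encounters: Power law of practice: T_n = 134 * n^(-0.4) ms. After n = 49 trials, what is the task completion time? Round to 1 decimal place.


T_n = 134 * 49^(-0.4)
49^(-0.4) = 0.210825
T_n = 134 * 0.210825
= 28.3 ms


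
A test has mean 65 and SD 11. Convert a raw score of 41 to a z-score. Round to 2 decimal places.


z = (X - mu) / sigma
= (41 - 65) / 11
= -24 / 11
= -2.18


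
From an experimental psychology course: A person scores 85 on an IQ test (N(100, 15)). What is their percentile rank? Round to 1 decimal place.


z = (IQ - mean) / SD
z = (85 - 100) / 15 = -1.0
Percentile = Phi(-1.0) * 100
Phi(-1.0) = 0.158655
= 15.9


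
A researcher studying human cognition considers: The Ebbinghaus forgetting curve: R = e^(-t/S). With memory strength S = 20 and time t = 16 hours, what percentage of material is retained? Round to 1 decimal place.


R = e^(-t/S)
-t/S = -16/20 = -0.8
R = e^(-0.8) = 0.449329
Percentage = 0.449329 * 100
= 44.9


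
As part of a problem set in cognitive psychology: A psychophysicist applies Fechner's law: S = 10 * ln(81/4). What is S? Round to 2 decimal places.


S = 10 * ln(81/4)
I/I0 = 20.25
ln(20.25) = 3.0082
S = 10 * 3.0082
= 30.08


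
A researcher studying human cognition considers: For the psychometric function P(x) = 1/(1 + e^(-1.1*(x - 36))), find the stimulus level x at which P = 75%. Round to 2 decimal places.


At P = 0.75: 0.75 = 1/(1 + e^(-k*(x-x0)))
Solving: e^(-k*(x-x0)) = 1/3
x = x0 + ln(3)/k
ln(3) = 1.0986
x = 36 + 1.0986/1.1
= 36 + 0.9987
= 37.00


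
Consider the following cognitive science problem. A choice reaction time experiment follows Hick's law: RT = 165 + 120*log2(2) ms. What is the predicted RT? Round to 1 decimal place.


RT = 165 + 120 * log2(2)
log2(2) = 1.0
RT = 165 + 120 * 1.0
= 165 + 120.0
= 285.0 ms


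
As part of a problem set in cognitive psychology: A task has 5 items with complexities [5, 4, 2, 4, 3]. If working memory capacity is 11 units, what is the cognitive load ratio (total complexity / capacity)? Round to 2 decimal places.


Total complexity = 5 + 4 + 2 + 4 + 3 = 18
Load = total / capacity = 18 / 11
= 1.64


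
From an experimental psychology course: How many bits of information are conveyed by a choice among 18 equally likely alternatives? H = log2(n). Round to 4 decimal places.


H = log2(n)
H = log2(18)
= 4.1699


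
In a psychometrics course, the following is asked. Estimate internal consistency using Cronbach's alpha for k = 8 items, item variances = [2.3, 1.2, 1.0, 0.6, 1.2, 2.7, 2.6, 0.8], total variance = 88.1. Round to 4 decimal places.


alpha = (k/(k-1)) * (1 - sum(s_i^2)/s_total^2)
sum(item variances) = 12.4
k/(k-1) = 8/7 = 1.142857
1 - 12.4/88.1 = 1 - 0.140749 = 0.859251
alpha = 1.142857 * 0.859251
= 0.9820


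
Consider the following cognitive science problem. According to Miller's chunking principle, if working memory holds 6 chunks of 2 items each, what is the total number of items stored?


Total items = chunks * items_per_chunk
= 6 * 2
= 12


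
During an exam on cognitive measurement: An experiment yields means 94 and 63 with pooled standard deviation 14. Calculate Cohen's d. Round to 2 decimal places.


Cohen's d = (M1 - M2) / S_pooled
= (94 - 63) / 14
= 31 / 14
= 2.21


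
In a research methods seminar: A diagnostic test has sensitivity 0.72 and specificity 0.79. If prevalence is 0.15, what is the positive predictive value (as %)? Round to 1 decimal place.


PPV = (sens * prev) / (sens * prev + (1-spec) * (1-prev))
Numerator = 0.72 * 0.15 = 0.108
P(positive and no disease) = (1 - spec) * (1 - prev) = (1 - 0.79) * (1 - 0.15) = 0.1785
Denominator = 0.108 + 0.1785 = 0.2865
PPV = 0.108 / 0.2865 = 0.376963
As percentage = 37.7


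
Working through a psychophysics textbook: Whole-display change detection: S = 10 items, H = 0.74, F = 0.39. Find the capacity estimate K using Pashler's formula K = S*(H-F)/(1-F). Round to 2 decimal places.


K = S * (H - F) / (1 - F)
H - F = 0.35
1 - F = 0.61
K = 10 * 0.35 / 0.61
= 5.74


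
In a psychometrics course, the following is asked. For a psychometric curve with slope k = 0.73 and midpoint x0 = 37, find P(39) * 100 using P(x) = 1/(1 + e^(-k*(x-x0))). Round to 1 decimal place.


P(x) = 1/(1 + e^(-0.73*(39 - 37)))
Exponent = -0.73 * 2 = -1.46
e^(-1.46) = 0.232236
P = 1/(1 + 0.232236) = 0.811533
Percentage = 81.2


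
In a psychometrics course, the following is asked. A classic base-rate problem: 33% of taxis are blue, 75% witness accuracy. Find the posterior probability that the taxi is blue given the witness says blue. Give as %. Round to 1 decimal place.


P(blue | says blue) = P(says blue | blue)*P(blue) / [P(says blue | blue)*P(blue) + P(says blue | not blue)*P(not blue)]
Numerator = 0.75 * 0.33 = 0.2475
False identification = 0.25 * 0.67 = 0.1675
P = 0.2475 / (0.2475 + 0.1675)
= 0.2475 / 0.415
As percentage = 59.6


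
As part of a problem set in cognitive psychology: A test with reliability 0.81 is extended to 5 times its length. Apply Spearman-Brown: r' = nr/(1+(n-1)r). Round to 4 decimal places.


r_new = n*r / (1 + (n-1)*r)
Numerator = 5 * 0.81 = 4.05
Denominator = 1 + 4 * 0.81 = 4.24
r_new = 4.05 / 4.24
= 0.9552
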